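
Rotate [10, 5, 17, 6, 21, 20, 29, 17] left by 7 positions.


Left rotate by 7: [17, 10, 5, 17, 6, 21, 20, 29]


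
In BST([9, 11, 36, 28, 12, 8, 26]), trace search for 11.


BST root = 9
Search for 11: compare at each node
Path: [9, 11]


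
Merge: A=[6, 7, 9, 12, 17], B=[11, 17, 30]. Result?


Compare heads, take smaller each step.
Merged: [6, 7, 9, 11, 12, 17, 17, 30]


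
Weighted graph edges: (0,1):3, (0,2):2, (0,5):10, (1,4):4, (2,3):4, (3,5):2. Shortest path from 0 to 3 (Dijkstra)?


Dijkstra from 0:
Distances: {0: 0, 1: 3, 2: 2, 3: 6, 4: 7, 5: 8}
Shortest distance to 3 = 6, path = [0, 2, 3]


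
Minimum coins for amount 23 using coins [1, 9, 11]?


dp[0]=0; dp[i]=1+min(dp[i-c] for c in coins)
...dp[18]=2, dp[19]=3, dp[20]=2, dp[21]=3, dp[22]=2, dp[23]=3
Minimum coins for 23 = 3


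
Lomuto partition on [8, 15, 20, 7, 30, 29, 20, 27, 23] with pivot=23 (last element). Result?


Elements <= 23 go left of pivot.
Result: [8, 15, 20, 7, 20, 23, 30, 27, 29], pivot at index 5


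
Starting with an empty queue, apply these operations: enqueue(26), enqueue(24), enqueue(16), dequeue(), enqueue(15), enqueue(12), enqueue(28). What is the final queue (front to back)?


enqueue(26) -> [26]
enqueue(24) -> [26, 24]
enqueue(16) -> [26, 24, 16]
dequeue() returns 26 -> [24, 16]
enqueue(15) -> [24, 16, 15]
enqueue(12) -> [24, 16, 15, 12]
enqueue(28) -> [24, 16, 15, 12, 28]
Final queue (front to back): [24, 16, 15, 12, 28]


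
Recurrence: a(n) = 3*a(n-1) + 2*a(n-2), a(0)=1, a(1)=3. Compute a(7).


Build bottom-up:
...a(5)=495, a(6)=1763, a(7)=3*1763+2*495=6279


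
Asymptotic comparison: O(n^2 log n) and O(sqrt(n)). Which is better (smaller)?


sublinear grows slower than n^2 log n
O(sqrt(n)) is asymptotically smaller; O(n^2 log n) grows faster


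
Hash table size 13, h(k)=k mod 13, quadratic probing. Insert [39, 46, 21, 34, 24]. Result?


Insertions: 39->slot 0; 46->slot 7; 21->slot 8; 34->slot 9; 24->slot 11
Table: [39, None, None, None, None, None, None, 46, 21, 34, None, 24, None]


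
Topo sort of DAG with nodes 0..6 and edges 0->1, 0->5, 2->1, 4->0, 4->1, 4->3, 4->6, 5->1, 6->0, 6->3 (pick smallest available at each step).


Kahn's algorithm, process smallest node first
Order: [2, 4, 6, 0, 3, 5, 1]


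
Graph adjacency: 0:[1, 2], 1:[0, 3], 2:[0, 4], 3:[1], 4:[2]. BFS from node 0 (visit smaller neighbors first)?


BFS queue: start with [0]
Visit order: [0, 1, 2, 3, 4]


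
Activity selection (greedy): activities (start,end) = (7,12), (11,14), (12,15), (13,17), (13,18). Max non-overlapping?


Greedy: pick earliest-ending, then skip overlaps.
Selected (2 activities): [(7, 12), (12, 15)]


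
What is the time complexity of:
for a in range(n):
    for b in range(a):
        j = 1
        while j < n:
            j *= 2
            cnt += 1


Per nesting level: O(n) * O(n) [triangular over a] * O(log n) = O(n^2 log n)
Complexity: O(n^2 log n)


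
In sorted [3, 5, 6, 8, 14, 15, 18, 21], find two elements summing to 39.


Two pointers: lo=0, hi=7
Found pair: (18, 21) summing to 39


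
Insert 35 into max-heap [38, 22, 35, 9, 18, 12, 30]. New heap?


Append 35: [38, 22, 35, 9, 18, 12, 30, 35]
Bubble up: swap idx 7(35) with idx 3(9); swap idx 3(35) with idx 1(22)
Result: [38, 35, 35, 22, 18, 12, 30, 9]


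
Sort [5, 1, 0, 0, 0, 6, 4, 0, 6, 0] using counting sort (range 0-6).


Count array: [5, 1, 0, 0, 1, 1, 2]
Reconstruct: [0, 0, 0, 0, 0, 1, 4, 5, 6, 6]


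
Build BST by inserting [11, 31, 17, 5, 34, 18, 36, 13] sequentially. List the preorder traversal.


Root = 11; build tree by BST insertion.
Preorder traversal: [11, 5, 31, 17, 13, 18, 34, 36]


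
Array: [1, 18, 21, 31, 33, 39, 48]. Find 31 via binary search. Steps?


Search for 31:
[0,6] mid=3 arr[3]=31
Total: 1 comparisons


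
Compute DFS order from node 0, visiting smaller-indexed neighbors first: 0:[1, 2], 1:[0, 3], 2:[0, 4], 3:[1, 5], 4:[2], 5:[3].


DFS stack-based: start with [0]
Visit order: [0, 1, 3, 5, 2, 4]


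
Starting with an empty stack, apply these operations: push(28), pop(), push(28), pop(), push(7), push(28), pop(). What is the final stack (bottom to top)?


push(28) -> [28]
pop() returns 28 -> []
push(28) -> [28]
pop() returns 28 -> []
push(7) -> [7]
push(28) -> [7, 28]
pop() returns 28 -> [7]
Final stack (bottom to top): [7]


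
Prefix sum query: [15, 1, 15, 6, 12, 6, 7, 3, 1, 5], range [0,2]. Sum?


Prefix sums: [0, 15, 16, 31, 37, 49, 55, 62, 65, 66, 71]
Sum[0..2] = prefix[3] - prefix[0] = 31 - 0 = 31


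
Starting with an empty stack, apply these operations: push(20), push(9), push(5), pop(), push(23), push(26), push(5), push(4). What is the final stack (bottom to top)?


push(20) -> [20]
push(9) -> [20, 9]
push(5) -> [20, 9, 5]
pop() returns 5 -> [20, 9]
push(23) -> [20, 9, 23]
push(26) -> [20, 9, 23, 26]
push(5) -> [20, 9, 23, 26, 5]
push(4) -> [20, 9, 23, 26, 5, 4]
Final stack (bottom to top): [20, 9, 23, 26, 5, 4]


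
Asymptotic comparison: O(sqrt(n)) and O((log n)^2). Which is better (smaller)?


polylogarithmic grows slower than sublinear
O((log n)^2) is asymptotically smaller; O(sqrt(n)) grows faster


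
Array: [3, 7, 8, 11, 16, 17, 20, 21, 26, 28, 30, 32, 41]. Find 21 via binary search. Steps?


Search for 21:
[0,12] mid=6 arr[6]=20
[7,12] mid=9 arr[9]=28
[7,8] mid=7 arr[7]=21
Total: 3 comparisons


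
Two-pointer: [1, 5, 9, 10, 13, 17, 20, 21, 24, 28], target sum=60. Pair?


Two pointers: lo=0, hi=9
No pair sums to 60


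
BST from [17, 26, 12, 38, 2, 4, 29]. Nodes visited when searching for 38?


BST root = 17
Search for 38: compare at each node
Path: [17, 26, 38]


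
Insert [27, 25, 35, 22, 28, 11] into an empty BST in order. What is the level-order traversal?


Root = 27; build tree by BST insertion.
Level-Order traversal: [27, 25, 35, 22, 28, 11]


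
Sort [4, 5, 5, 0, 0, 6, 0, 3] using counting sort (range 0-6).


Count array: [3, 0, 0, 1, 1, 2, 1]
Reconstruct: [0, 0, 0, 3, 4, 5, 5, 6]


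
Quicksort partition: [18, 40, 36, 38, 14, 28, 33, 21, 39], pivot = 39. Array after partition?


Elements <= 39 go left of pivot.
Result: [18, 36, 38, 14, 28, 33, 21, 39, 40], pivot at index 7


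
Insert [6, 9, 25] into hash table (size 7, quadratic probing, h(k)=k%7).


Insertions: 6->slot 6; 9->slot 2; 25->slot 4
Table: [None, None, 9, None, 25, None, 6]


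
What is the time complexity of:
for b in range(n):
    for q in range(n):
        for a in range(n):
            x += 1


Per nesting level: O(n) * O(n) * O(n) = O(n^3)
Complexity: O(n^3)


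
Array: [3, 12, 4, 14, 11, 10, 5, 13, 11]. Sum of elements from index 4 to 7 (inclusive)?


Prefix sums: [0, 3, 15, 19, 33, 44, 54, 59, 72, 83]
Sum[4..7] = prefix[8] - prefix[4] = 72 - 33 = 39


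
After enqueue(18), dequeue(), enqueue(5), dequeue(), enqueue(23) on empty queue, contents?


enqueue(18) -> [18]
dequeue() returns 18 -> []
enqueue(5) -> [5]
dequeue() returns 5 -> []
enqueue(23) -> [23]
Final queue (front to back): [23]


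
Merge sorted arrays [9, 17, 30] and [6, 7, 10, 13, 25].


Compare heads, take smaller each step.
Merged: [6, 7, 9, 10, 13, 17, 25, 30]


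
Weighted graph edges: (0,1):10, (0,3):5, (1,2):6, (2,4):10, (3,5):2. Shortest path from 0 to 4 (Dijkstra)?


Dijkstra from 0:
Distances: {0: 0, 1: 10, 2: 16, 3: 5, 4: 26, 5: 7}
Shortest distance to 4 = 26, path = [0, 1, 2, 4]


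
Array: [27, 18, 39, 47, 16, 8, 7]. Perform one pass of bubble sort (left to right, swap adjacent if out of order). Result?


After one pass: [18, 27, 39, 16, 8, 7, 47]


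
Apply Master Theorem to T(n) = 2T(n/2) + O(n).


a=2, b=2, c=1. log_2(2)=1 = c=1. Case 2: O(n^c log n) = O(n log n)
Complexity: O(n log n)


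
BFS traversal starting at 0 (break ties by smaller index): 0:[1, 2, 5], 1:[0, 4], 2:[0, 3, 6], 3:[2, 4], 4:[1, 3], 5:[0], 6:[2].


BFS queue: start with [0]
Visit order: [0, 1, 2, 5, 4, 3, 6]


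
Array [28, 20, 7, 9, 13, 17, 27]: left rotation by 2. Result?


Left rotate by 2: [7, 9, 13, 17, 27, 28, 20]


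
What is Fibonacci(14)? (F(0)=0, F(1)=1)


F(n)=F(n-1)+F(n-2)
...F(12)=144, F(13)=233, F(14)=377


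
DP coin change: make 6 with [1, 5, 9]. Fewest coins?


dp[0]=0; dp[i]=1+min(dp[i-c] for c in coins)
...dp[1]=1, dp[2]=2, dp[3]=3, dp[4]=4, dp[5]=1, dp[6]=2
Minimum coins for 6 = 2


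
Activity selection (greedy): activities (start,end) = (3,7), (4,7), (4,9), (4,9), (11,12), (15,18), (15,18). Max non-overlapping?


Greedy: pick earliest-ending, then skip overlaps.
Selected (3 activities): [(3, 7), (11, 12), (15, 18)]


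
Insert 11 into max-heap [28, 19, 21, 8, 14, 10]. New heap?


Append 11: [28, 19, 21, 8, 14, 10, 11]
Bubble up: no swaps needed
Result: [28, 19, 21, 8, 14, 10, 11]


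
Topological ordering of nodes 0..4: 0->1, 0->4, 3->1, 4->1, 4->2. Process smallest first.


Kahn's algorithm, process smallest node first
Order: [0, 3, 4, 1, 2]


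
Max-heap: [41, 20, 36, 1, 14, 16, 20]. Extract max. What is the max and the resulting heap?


Max = 41
Replace root with last, heapify down
Resulting heap: [36, 20, 20, 1, 14, 16]


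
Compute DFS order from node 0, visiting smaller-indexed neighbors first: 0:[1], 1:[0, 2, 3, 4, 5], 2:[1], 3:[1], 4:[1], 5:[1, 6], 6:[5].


DFS stack-based: start with [0]
Visit order: [0, 1, 2, 3, 4, 5, 6]


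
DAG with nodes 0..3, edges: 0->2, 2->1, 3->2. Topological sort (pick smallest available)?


Kahn's algorithm, process smallest node first
Order: [0, 3, 2, 1]


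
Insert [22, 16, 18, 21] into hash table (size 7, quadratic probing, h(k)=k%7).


Insertions: 22->slot 1; 16->slot 2; 18->slot 4; 21->slot 0
Table: [21, 22, 16, None, 18, None, None]


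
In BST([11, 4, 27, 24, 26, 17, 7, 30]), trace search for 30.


BST root = 11
Search for 30: compare at each node
Path: [11, 27, 30]


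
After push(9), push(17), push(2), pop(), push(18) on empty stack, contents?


push(9) -> [9]
push(17) -> [9, 17]
push(2) -> [9, 17, 2]
pop() returns 2 -> [9, 17]
push(18) -> [9, 17, 18]
Final stack (bottom to top): [9, 17, 18]


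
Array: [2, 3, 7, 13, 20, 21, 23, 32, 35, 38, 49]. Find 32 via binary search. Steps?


Search for 32:
[0,10] mid=5 arr[5]=21
[6,10] mid=8 arr[8]=35
[6,7] mid=6 arr[6]=23
[7,7] mid=7 arr[7]=32
Total: 4 comparisons


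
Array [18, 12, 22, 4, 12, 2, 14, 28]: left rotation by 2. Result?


Left rotate by 2: [22, 4, 12, 2, 14, 28, 18, 12]


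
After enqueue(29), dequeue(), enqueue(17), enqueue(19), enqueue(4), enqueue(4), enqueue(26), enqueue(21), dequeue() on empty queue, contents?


enqueue(29) -> [29]
dequeue() returns 29 -> []
enqueue(17) -> [17]
enqueue(19) -> [17, 19]
enqueue(4) -> [17, 19, 4]
enqueue(4) -> [17, 19, 4, 4]
enqueue(26) -> [17, 19, 4, 4, 26]
enqueue(21) -> [17, 19, 4, 4, 26, 21]
dequeue() returns 17 -> [19, 4, 4, 26, 21]
Final queue (front to back): [19, 4, 4, 26, 21]


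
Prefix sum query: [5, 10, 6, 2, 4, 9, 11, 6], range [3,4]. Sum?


Prefix sums: [0, 5, 15, 21, 23, 27, 36, 47, 53]
Sum[3..4] = prefix[5] - prefix[3] = 27 - 21 = 6


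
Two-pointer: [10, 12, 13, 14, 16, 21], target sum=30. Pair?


Two pointers: lo=0, hi=5
Found pair: (14, 16) summing to 30


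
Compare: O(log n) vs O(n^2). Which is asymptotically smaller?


logarithmic grows slower than quadratic
O(log n) is asymptotically smaller; O(n^2) grows faster


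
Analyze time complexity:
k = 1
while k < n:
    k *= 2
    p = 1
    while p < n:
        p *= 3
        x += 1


Per nesting level: O(log n) * O(log n) = O((log n)^2)
Complexity: O((log n)^2)


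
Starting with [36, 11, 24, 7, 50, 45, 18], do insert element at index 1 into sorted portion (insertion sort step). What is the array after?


After one pass: [11, 36, 24, 7, 50, 45, 18]


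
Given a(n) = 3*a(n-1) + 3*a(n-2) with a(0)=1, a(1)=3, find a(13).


Build bottom-up:
...a(11)=1924560, a(12)=7296561, a(13)=3*7296561+3*1924560=27663363


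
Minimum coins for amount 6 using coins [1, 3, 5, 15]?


dp[0]=0; dp[i]=1+min(dp[i-c] for c in coins)
...dp[1]=1, dp[2]=2, dp[3]=1, dp[4]=2, dp[5]=1, dp[6]=2
Minimum coins for 6 = 2


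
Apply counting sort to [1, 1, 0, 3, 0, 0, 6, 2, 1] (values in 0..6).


Count array: [3, 3, 1, 1, 0, 0, 1]
Reconstruct: [0, 0, 0, 1, 1, 1, 2, 3, 6]


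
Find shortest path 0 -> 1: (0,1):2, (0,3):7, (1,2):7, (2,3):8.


Dijkstra from 0:
Distances: {0: 0, 1: 2, 2: 9, 3: 7}
Shortest distance to 1 = 2, path = [0, 1]


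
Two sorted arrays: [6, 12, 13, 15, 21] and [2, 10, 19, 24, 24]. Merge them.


Compare heads, take smaller each step.
Merged: [2, 6, 10, 12, 13, 15, 19, 21, 24, 24]


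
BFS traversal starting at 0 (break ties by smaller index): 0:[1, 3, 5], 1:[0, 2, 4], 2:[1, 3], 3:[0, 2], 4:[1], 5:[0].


BFS queue: start with [0]
Visit order: [0, 1, 3, 5, 2, 4]


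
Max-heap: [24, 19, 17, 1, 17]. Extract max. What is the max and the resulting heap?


Max = 24
Replace root with last, heapify down
Resulting heap: [19, 17, 17, 1]


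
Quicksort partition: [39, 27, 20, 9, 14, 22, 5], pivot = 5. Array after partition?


Elements <= 5 go left of pivot.
Result: [5, 27, 20, 9, 14, 22, 39], pivot at index 0


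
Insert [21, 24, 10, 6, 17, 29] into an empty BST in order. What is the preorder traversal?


Root = 21; build tree by BST insertion.
Preorder traversal: [21, 10, 6, 17, 24, 29]


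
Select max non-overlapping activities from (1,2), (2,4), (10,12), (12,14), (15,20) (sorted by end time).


Greedy: pick earliest-ending, then skip overlaps.
Selected (5 activities): [(1, 2), (2, 4), (10, 12), (12, 14), (15, 20)]


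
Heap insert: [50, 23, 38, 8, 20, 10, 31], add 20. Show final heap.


Append 20: [50, 23, 38, 8, 20, 10, 31, 20]
Bubble up: swap idx 7(20) with idx 3(8)
Result: [50, 23, 38, 20, 20, 10, 31, 8]


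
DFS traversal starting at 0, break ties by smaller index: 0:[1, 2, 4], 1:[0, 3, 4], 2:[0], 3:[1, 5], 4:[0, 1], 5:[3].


DFS stack-based: start with [0]
Visit order: [0, 1, 3, 5, 4, 2]


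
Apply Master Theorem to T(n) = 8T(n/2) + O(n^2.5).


a=8, b=2, c=2.5. log_2(8)=3 > c=2.5. Case 1: O(n^log_b(a)) = O(n^3)
Complexity: O(n^3)


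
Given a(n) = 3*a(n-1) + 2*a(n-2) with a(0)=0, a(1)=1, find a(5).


Build bottom-up:
...a(3)=11, a(4)=39, a(5)=3*39+2*11=139


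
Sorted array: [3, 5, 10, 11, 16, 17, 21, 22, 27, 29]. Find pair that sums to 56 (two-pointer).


Two pointers: lo=0, hi=9
Found pair: (27, 29) summing to 56


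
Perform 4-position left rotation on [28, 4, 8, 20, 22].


Left rotate by 4: [22, 28, 4, 8, 20]


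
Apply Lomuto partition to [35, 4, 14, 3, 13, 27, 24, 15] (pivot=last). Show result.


Elements <= 15 go left of pivot.
Result: [4, 14, 3, 13, 15, 27, 24, 35], pivot at index 4


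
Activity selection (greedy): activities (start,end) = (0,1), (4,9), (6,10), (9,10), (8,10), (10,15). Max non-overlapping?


Greedy: pick earliest-ending, then skip overlaps.
Selected (4 activities): [(0, 1), (4, 9), (9, 10), (10, 15)]


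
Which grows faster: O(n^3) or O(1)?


constant grows slower than cubic
O(1) is asymptotically smaller; O(n^3) grows faster


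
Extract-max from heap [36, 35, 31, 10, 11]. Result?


Max = 36
Replace root with last, heapify down
Resulting heap: [35, 11, 31, 10]


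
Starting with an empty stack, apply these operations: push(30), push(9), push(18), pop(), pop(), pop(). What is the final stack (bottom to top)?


push(30) -> [30]
push(9) -> [30, 9]
push(18) -> [30, 9, 18]
pop() returns 18 -> [30, 9]
pop() returns 9 -> [30]
pop() returns 30 -> []
Final stack (bottom to top): []


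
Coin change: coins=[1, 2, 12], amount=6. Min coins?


dp[0]=0; dp[i]=1+min(dp[i-c] for c in coins)
...dp[1]=1, dp[2]=1, dp[3]=2, dp[4]=2, dp[5]=3, dp[6]=3
Minimum coins for 6 = 3


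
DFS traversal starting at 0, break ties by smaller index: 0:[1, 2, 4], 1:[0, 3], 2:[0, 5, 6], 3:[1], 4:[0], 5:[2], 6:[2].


DFS stack-based: start with [0]
Visit order: [0, 1, 3, 2, 5, 6, 4]


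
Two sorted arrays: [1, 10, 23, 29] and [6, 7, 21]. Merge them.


Compare heads, take smaller each step.
Merged: [1, 6, 7, 10, 21, 23, 29]


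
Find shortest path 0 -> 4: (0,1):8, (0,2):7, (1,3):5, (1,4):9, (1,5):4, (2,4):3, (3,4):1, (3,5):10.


Dijkstra from 0:
Distances: {0: 0, 1: 8, 2: 7, 3: 11, 4: 10, 5: 12}
Shortest distance to 4 = 10, path = [0, 2, 4]


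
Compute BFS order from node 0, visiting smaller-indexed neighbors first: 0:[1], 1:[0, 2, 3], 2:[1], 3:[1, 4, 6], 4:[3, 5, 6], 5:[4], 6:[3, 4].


BFS queue: start with [0]
Visit order: [0, 1, 2, 3, 4, 6, 5]


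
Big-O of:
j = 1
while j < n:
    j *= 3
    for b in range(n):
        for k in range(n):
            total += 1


Per nesting level: O(log n) * O(n) * O(n) = O(n^2 log n)
Complexity: O(n^2 log n)


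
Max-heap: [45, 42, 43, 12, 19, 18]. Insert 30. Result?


Append 30: [45, 42, 43, 12, 19, 18, 30]
Bubble up: no swaps needed
Result: [45, 42, 43, 12, 19, 18, 30]


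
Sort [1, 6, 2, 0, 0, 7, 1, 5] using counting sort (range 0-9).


Count array: [2, 2, 1, 0, 0, 1, 1, 1, 0, 0]
Reconstruct: [0, 0, 1, 1, 2, 5, 6, 7]


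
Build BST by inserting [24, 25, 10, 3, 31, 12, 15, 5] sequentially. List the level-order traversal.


Root = 24; build tree by BST insertion.
Level-Order traversal: [24, 10, 25, 3, 12, 31, 5, 15]


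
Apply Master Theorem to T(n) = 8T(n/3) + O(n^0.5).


a=8, b=3, c=0.5. log_3(8)=1.893 > c=0.5. Case 1: O(n^log_b(a)) = O(n^1.893)
Complexity: O(n^1.893)


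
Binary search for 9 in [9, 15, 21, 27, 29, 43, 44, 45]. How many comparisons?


Search for 9:
[0,7] mid=3 arr[3]=27
[0,2] mid=1 arr[1]=15
[0,0] mid=0 arr[0]=9
Total: 3 comparisons


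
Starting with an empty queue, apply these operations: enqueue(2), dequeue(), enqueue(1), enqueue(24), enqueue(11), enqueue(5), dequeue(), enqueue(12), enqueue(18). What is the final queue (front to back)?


enqueue(2) -> [2]
dequeue() returns 2 -> []
enqueue(1) -> [1]
enqueue(24) -> [1, 24]
enqueue(11) -> [1, 24, 11]
enqueue(5) -> [1, 24, 11, 5]
dequeue() returns 1 -> [24, 11, 5]
enqueue(12) -> [24, 11, 5, 12]
enqueue(18) -> [24, 11, 5, 12, 18]
Final queue (front to back): [24, 11, 5, 12, 18]


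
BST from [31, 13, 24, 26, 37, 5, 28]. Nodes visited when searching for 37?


BST root = 31
Search for 37: compare at each node
Path: [31, 37]


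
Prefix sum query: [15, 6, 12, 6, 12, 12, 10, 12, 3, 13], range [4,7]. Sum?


Prefix sums: [0, 15, 21, 33, 39, 51, 63, 73, 85, 88, 101]
Sum[4..7] = prefix[8] - prefix[4] = 85 - 39 = 46


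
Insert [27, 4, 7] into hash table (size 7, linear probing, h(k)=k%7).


Insertions: 27->slot 6; 4->slot 4; 7->slot 0
Table: [7, None, None, None, 4, None, 27]


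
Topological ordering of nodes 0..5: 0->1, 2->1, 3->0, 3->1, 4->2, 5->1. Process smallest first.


Kahn's algorithm, process smallest node first
Order: [3, 0, 4, 2, 5, 1]


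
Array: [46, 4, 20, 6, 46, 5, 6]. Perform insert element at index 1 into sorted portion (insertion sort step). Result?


After one pass: [4, 46, 20, 6, 46, 5, 6]


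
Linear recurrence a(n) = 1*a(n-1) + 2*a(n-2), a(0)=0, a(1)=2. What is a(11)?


Build bottom-up:
...a(9)=342, a(10)=682, a(11)=1*682+2*342=1366


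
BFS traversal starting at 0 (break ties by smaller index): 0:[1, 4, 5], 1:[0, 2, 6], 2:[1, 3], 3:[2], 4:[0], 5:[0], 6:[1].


BFS queue: start with [0]
Visit order: [0, 1, 4, 5, 2, 6, 3]


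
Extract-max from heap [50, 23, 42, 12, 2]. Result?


Max = 50
Replace root with last, heapify down
Resulting heap: [42, 23, 2, 12]


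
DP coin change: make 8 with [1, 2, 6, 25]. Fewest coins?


dp[0]=0; dp[i]=1+min(dp[i-c] for c in coins)
...dp[3]=2, dp[4]=2, dp[5]=3, dp[6]=1, dp[7]=2, dp[8]=2
Minimum coins for 8 = 2


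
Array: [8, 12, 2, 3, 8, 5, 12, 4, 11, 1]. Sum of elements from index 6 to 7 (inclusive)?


Prefix sums: [0, 8, 20, 22, 25, 33, 38, 50, 54, 65, 66]
Sum[6..7] = prefix[8] - prefix[6] = 54 - 38 = 16


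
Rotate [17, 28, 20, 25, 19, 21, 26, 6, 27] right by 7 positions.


Right rotate by 7: [20, 25, 19, 21, 26, 6, 27, 17, 28]


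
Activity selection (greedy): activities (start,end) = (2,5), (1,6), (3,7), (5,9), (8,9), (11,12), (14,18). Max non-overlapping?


Greedy: pick earliest-ending, then skip overlaps.
Selected (4 activities): [(2, 5), (5, 9), (11, 12), (14, 18)]


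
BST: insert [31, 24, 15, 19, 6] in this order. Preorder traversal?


Root = 31; build tree by BST insertion.
Preorder traversal: [31, 24, 15, 6, 19]


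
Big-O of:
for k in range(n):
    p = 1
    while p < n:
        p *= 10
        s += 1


Per nesting level: O(n) * O(log n) = O(n log n)
Complexity: O(n log n)


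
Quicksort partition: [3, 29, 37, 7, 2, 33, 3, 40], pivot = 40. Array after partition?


Elements <= 40 go left of pivot.
Result: [3, 29, 37, 7, 2, 33, 3, 40], pivot at index 7


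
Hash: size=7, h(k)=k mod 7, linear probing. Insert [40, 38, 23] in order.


Insertions: 40->slot 5; 38->slot 3; 23->slot 2
Table: [None, None, 23, 38, None, 40, None]


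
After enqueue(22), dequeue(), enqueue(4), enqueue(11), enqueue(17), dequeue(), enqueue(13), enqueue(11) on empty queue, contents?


enqueue(22) -> [22]
dequeue() returns 22 -> []
enqueue(4) -> [4]
enqueue(11) -> [4, 11]
enqueue(17) -> [4, 11, 17]
dequeue() returns 4 -> [11, 17]
enqueue(13) -> [11, 17, 13]
enqueue(11) -> [11, 17, 13, 11]
Final queue (front to back): [11, 17, 13, 11]


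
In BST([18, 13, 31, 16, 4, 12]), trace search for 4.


BST root = 18
Search for 4: compare at each node
Path: [18, 13, 4]


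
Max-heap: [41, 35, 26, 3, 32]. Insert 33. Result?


Append 33: [41, 35, 26, 3, 32, 33]
Bubble up: swap idx 5(33) with idx 2(26)
Result: [41, 35, 33, 3, 32, 26]


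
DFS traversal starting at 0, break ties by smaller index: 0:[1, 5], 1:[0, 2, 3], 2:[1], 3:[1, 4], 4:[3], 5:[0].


DFS stack-based: start with [0]
Visit order: [0, 1, 2, 3, 4, 5]


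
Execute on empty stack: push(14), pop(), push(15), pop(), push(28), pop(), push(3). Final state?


push(14) -> [14]
pop() returns 14 -> []
push(15) -> [15]
pop() returns 15 -> []
push(28) -> [28]
pop() returns 28 -> []
push(3) -> [3]
Final stack (bottom to top): [3]


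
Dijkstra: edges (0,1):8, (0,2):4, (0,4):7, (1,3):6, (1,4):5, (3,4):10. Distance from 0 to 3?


Dijkstra from 0:
Distances: {0: 0, 1: 8, 2: 4, 3: 14, 4: 7}
Shortest distance to 3 = 14, path = [0, 1, 3]


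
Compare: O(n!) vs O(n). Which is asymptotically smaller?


linear grows slower than factorial
O(n) is asymptotically smaller; O(n!) grows faster


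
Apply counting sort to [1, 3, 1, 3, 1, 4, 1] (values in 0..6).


Count array: [0, 4, 0, 2, 1, 0, 0]
Reconstruct: [1, 1, 1, 1, 3, 3, 4]


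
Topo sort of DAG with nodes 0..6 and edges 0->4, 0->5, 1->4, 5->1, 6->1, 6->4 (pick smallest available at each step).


Kahn's algorithm, process smallest node first
Order: [0, 2, 3, 5, 6, 1, 4]


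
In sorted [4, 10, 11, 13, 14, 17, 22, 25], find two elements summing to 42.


Two pointers: lo=0, hi=7
Found pair: (17, 25) summing to 42


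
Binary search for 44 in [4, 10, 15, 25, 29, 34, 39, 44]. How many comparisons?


Search for 44:
[0,7] mid=3 arr[3]=25
[4,7] mid=5 arr[5]=34
[6,7] mid=6 arr[6]=39
[7,7] mid=7 arr[7]=44
Total: 4 comparisons


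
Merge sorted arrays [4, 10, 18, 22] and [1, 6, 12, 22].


Compare heads, take smaller each step.
Merged: [1, 4, 6, 10, 12, 18, 22, 22]


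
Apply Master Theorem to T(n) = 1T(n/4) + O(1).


a=1, b=4, c=0. log_4(1)=0 = c=0. Case 2: O(n^c log n) = O(log n)
Complexity: O(log n)


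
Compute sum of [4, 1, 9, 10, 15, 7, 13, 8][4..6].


Prefix sums: [0, 4, 5, 14, 24, 39, 46, 59, 67]
Sum[4..6] = prefix[7] - prefix[4] = 59 - 24 = 35


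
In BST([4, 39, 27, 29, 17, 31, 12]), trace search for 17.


BST root = 4
Search for 17: compare at each node
Path: [4, 39, 27, 17]


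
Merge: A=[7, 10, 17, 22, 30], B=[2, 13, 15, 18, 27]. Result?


Compare heads, take smaller each step.
Merged: [2, 7, 10, 13, 15, 17, 18, 22, 27, 30]


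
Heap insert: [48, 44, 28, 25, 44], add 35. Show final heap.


Append 35: [48, 44, 28, 25, 44, 35]
Bubble up: swap idx 5(35) with idx 2(28)
Result: [48, 44, 35, 25, 44, 28]


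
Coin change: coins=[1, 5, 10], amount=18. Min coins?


dp[0]=0; dp[i]=1+min(dp[i-c] for c in coins)
...dp[13]=4, dp[14]=5, dp[15]=2, dp[16]=3, dp[17]=4, dp[18]=5
Minimum coins for 18 = 5


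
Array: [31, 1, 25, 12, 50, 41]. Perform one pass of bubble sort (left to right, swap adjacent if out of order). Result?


After one pass: [1, 25, 12, 31, 41, 50]


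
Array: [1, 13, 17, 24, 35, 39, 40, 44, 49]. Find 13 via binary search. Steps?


Search for 13:
[0,8] mid=4 arr[4]=35
[0,3] mid=1 arr[1]=13
Total: 2 comparisons


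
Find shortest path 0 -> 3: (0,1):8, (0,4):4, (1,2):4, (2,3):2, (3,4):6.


Dijkstra from 0:
Distances: {0: 0, 1: 8, 2: 12, 3: 10, 4: 4}
Shortest distance to 3 = 10, path = [0, 4, 3]


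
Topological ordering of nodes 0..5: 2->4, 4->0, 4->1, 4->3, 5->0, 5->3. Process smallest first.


Kahn's algorithm, process smallest node first
Order: [2, 4, 1, 5, 0, 3]


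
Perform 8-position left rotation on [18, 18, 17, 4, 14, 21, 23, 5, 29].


Left rotate by 8: [29, 18, 18, 17, 4, 14, 21, 23, 5]


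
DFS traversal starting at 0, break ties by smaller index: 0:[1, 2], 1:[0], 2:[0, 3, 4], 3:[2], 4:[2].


DFS stack-based: start with [0]
Visit order: [0, 1, 2, 3, 4]


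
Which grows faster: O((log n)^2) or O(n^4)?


polylogarithmic grows slower than quartic
O((log n)^2) is asymptotically smaller; O(n^4) grows faster


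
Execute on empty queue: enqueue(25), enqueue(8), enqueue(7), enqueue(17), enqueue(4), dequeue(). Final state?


enqueue(25) -> [25]
enqueue(8) -> [25, 8]
enqueue(7) -> [25, 8, 7]
enqueue(17) -> [25, 8, 7, 17]
enqueue(4) -> [25, 8, 7, 17, 4]
dequeue() returns 25 -> [8, 7, 17, 4]
Final queue (front to back): [8, 7, 17, 4]


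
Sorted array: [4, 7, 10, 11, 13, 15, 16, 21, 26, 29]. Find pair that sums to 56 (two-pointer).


Two pointers: lo=0, hi=9
No pair sums to 56


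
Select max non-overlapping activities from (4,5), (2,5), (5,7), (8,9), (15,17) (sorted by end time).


Greedy: pick earliest-ending, then skip overlaps.
Selected (4 activities): [(4, 5), (5, 7), (8, 9), (15, 17)]


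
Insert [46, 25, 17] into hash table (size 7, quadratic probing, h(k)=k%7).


Insertions: 46->slot 4; 25->slot 5; 17->slot 3
Table: [None, None, None, 17, 46, 25, None]


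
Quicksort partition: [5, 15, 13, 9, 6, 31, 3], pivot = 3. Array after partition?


Elements <= 3 go left of pivot.
Result: [3, 15, 13, 9, 6, 31, 5], pivot at index 0


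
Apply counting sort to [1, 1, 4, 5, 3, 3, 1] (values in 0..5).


Count array: [0, 3, 0, 2, 1, 1]
Reconstruct: [1, 1, 1, 3, 3, 4, 5]


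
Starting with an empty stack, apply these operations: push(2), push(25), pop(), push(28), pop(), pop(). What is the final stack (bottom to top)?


push(2) -> [2]
push(25) -> [2, 25]
pop() returns 25 -> [2]
push(28) -> [2, 28]
pop() returns 28 -> [2]
pop() returns 2 -> []
Final stack (bottom to top): []


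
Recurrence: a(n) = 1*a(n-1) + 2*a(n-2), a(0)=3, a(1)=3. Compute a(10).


Build bottom-up:
...a(8)=513, a(9)=1023, a(10)=1*1023+2*513=2049


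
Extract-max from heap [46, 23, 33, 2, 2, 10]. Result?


Max = 46
Replace root with last, heapify down
Resulting heap: [33, 23, 10, 2, 2]


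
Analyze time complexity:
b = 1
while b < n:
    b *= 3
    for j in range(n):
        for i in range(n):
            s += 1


Per nesting level: O(log n) * O(n) * O(n) = O(n^2 log n)
Complexity: O(n^2 log n)


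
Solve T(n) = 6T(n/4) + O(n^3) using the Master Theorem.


a=6, b=4, c=3. log_4(6)=1.292 < c=3. Case 3: O(n^c) = O(n^3)
Complexity: O(n^3)


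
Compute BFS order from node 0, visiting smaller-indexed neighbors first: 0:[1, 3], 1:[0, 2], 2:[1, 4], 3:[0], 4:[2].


BFS queue: start with [0]
Visit order: [0, 1, 3, 2, 4]


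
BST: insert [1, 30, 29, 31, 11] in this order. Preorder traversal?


Root = 1; build tree by BST insertion.
Preorder traversal: [1, 30, 29, 11, 31]


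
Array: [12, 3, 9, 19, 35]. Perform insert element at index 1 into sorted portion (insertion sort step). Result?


After one pass: [3, 12, 9, 19, 35]


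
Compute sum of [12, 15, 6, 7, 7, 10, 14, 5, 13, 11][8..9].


Prefix sums: [0, 12, 27, 33, 40, 47, 57, 71, 76, 89, 100]
Sum[8..9] = prefix[10] - prefix[8] = 100 - 76 = 24


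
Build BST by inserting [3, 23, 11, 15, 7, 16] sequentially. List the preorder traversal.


Root = 3; build tree by BST insertion.
Preorder traversal: [3, 23, 11, 7, 15, 16]


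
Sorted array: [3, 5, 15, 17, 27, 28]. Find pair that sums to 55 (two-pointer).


Two pointers: lo=0, hi=5
Found pair: (27, 28) summing to 55


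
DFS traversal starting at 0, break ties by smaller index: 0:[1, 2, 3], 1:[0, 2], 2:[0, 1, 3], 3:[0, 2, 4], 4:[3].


DFS stack-based: start with [0]
Visit order: [0, 1, 2, 3, 4]


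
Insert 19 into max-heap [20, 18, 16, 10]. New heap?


Append 19: [20, 18, 16, 10, 19]
Bubble up: swap idx 4(19) with idx 1(18)
Result: [20, 19, 16, 10, 18]


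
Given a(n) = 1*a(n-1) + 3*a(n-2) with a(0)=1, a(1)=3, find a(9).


Build bottom-up:
...a(7)=411, a(8)=942, a(9)=1*942+3*411=2175


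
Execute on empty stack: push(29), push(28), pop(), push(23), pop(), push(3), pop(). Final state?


push(29) -> [29]
push(28) -> [29, 28]
pop() returns 28 -> [29]
push(23) -> [29, 23]
pop() returns 23 -> [29]
push(3) -> [29, 3]
pop() returns 3 -> [29]
Final stack (bottom to top): [29]


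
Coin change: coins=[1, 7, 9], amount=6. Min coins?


dp[0]=0; dp[i]=1+min(dp[i-c] for c in coins)
...dp[1]=1, dp[2]=2, dp[3]=3, dp[4]=4, dp[5]=5, dp[6]=6
Minimum coins for 6 = 6


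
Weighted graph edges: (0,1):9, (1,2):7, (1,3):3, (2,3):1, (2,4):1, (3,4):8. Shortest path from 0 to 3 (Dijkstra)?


Dijkstra from 0:
Distances: {0: 0, 1: 9, 2: 13, 3: 12, 4: 14}
Shortest distance to 3 = 12, path = [0, 1, 3]


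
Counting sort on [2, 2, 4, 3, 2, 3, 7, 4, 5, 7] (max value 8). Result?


Count array: [0, 0, 3, 2, 2, 1, 0, 2, 0]
Reconstruct: [2, 2, 2, 3, 3, 4, 4, 5, 7, 7]


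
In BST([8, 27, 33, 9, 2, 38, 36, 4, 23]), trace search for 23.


BST root = 8
Search for 23: compare at each node
Path: [8, 27, 9, 23]


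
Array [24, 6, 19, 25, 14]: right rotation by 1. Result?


Right rotate by 1: [14, 24, 6, 19, 25]


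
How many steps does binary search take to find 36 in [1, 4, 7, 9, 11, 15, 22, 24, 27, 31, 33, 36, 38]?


Search for 36:
[0,12] mid=6 arr[6]=22
[7,12] mid=9 arr[9]=31
[10,12] mid=11 arr[11]=36
Total: 3 comparisons


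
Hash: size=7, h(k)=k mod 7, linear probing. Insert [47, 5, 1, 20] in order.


Insertions: 47->slot 5; 5->slot 6; 1->slot 1; 20->slot 0
Table: [20, 1, None, None, None, 47, 5]


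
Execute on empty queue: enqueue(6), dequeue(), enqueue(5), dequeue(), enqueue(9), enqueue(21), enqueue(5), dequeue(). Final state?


enqueue(6) -> [6]
dequeue() returns 6 -> []
enqueue(5) -> [5]
dequeue() returns 5 -> []
enqueue(9) -> [9]
enqueue(21) -> [9, 21]
enqueue(5) -> [9, 21, 5]
dequeue() returns 9 -> [21, 5]
Final queue (front to back): [21, 5]


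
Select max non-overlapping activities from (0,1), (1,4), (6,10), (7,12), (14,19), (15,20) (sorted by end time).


Greedy: pick earliest-ending, then skip overlaps.
Selected (4 activities): [(0, 1), (1, 4), (6, 10), (14, 19)]


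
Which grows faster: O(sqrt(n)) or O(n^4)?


sublinear grows slower than quartic
O(sqrt(n)) is asymptotically smaller; O(n^4) grows faster


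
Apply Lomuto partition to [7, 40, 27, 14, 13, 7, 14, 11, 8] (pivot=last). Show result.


Elements <= 8 go left of pivot.
Result: [7, 7, 8, 14, 13, 40, 14, 11, 27], pivot at index 2


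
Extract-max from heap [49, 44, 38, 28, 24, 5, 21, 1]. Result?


Max = 49
Replace root with last, heapify down
Resulting heap: [44, 28, 38, 1, 24, 5, 21]


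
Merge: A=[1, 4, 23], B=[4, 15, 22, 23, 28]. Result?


Compare heads, take smaller each step.
Merged: [1, 4, 4, 15, 22, 23, 23, 28]


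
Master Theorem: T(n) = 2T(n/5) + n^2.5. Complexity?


a=2, b=5, c=2.5. log_5(2)=0.431 < c=2.5. Case 3: O(n^c) = O(n^2.500)
Complexity: O(n^2.500)


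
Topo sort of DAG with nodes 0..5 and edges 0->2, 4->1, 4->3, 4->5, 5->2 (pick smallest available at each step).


Kahn's algorithm, process smallest node first
Order: [0, 4, 1, 3, 5, 2]


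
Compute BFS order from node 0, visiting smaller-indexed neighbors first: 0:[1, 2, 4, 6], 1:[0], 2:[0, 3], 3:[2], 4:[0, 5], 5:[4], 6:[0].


BFS queue: start with [0]
Visit order: [0, 1, 2, 4, 6, 3, 5]


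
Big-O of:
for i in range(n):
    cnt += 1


Per nesting level: O(n) = O(n)
Complexity: O(n)


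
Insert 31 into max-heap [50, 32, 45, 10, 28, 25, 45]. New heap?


Append 31: [50, 32, 45, 10, 28, 25, 45, 31]
Bubble up: swap idx 7(31) with idx 3(10)
Result: [50, 32, 45, 31, 28, 25, 45, 10]


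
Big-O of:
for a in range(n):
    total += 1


Per nesting level: O(n) = O(n)
Complexity: O(n)


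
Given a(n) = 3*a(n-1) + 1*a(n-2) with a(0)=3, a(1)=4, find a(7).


Build bottom-up:
...a(5)=535, a(6)=1767, a(7)=3*1767+1*535=5836


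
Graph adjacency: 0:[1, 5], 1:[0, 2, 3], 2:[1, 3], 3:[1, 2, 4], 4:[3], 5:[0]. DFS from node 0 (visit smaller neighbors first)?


DFS stack-based: start with [0]
Visit order: [0, 1, 2, 3, 4, 5]


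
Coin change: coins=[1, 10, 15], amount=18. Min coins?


dp[0]=0; dp[i]=1+min(dp[i-c] for c in coins)
...dp[13]=4, dp[14]=5, dp[15]=1, dp[16]=2, dp[17]=3, dp[18]=4
Minimum coins for 18 = 4


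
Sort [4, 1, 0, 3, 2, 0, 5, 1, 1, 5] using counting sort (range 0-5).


Count array: [2, 3, 1, 1, 1, 2]
Reconstruct: [0, 0, 1, 1, 1, 2, 3, 4, 5, 5]


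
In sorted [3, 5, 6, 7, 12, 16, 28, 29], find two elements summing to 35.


Two pointers: lo=0, hi=7
Found pair: (6, 29) summing to 35


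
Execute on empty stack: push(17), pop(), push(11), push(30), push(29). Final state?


push(17) -> [17]
pop() returns 17 -> []
push(11) -> [11]
push(30) -> [11, 30]
push(29) -> [11, 30, 29]
Final stack (bottom to top): [11, 30, 29]


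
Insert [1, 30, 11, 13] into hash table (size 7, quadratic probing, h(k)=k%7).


Insertions: 1->slot 1; 30->slot 2; 11->slot 4; 13->slot 6
Table: [None, 1, 30, None, 11, None, 13]


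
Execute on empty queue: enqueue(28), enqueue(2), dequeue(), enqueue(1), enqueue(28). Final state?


enqueue(28) -> [28]
enqueue(2) -> [28, 2]
dequeue() returns 28 -> [2]
enqueue(1) -> [2, 1]
enqueue(28) -> [2, 1, 28]
Final queue (front to back): [2, 1, 28]


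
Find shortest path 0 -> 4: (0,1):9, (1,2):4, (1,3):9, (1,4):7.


Dijkstra from 0:
Distances: {0: 0, 1: 9, 2: 13, 3: 18, 4: 16}
Shortest distance to 4 = 16, path = [0, 1, 4]


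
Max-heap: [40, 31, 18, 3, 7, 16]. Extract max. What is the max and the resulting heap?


Max = 40
Replace root with last, heapify down
Resulting heap: [31, 16, 18, 3, 7]


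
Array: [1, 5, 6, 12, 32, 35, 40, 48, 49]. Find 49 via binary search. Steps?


Search for 49:
[0,8] mid=4 arr[4]=32
[5,8] mid=6 arr[6]=40
[7,8] mid=7 arr[7]=48
[8,8] mid=8 arr[8]=49
Total: 4 comparisons


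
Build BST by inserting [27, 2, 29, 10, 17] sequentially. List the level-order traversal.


Root = 27; build tree by BST insertion.
Level-Order traversal: [27, 2, 29, 10, 17]


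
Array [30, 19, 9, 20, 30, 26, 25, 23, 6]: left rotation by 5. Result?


Left rotate by 5: [26, 25, 23, 6, 30, 19, 9, 20, 30]


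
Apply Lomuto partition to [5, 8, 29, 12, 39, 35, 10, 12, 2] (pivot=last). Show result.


Elements <= 2 go left of pivot.
Result: [2, 8, 29, 12, 39, 35, 10, 12, 5], pivot at index 0


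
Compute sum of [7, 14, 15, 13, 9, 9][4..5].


Prefix sums: [0, 7, 21, 36, 49, 58, 67]
Sum[4..5] = prefix[6] - prefix[4] = 67 - 49 = 18


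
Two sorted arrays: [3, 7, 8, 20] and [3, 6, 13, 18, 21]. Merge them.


Compare heads, take smaller each step.
Merged: [3, 3, 6, 7, 8, 13, 18, 20, 21]


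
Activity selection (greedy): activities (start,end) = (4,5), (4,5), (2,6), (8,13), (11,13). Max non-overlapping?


Greedy: pick earliest-ending, then skip overlaps.
Selected (2 activities): [(4, 5), (8, 13)]


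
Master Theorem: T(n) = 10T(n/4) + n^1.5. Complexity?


a=10, b=4, c=1.5. log_4(10)=1.661 > c=1.5. Case 1: O(n^log_b(a)) = O(n^1.661)
Complexity: O(n^1.661)


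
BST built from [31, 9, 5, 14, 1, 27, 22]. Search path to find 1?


BST root = 31
Search for 1: compare at each node
Path: [31, 9, 5, 1]


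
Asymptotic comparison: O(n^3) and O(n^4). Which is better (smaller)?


cubic grows slower than quartic
O(n^3) is asymptotically smaller; O(n^4) grows faster


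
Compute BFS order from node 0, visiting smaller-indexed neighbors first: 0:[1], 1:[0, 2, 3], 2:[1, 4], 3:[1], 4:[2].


BFS queue: start with [0]
Visit order: [0, 1, 2, 3, 4]


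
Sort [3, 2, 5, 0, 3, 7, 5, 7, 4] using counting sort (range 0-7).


Count array: [1, 0, 1, 2, 1, 2, 0, 2]
Reconstruct: [0, 2, 3, 3, 4, 5, 5, 7, 7]


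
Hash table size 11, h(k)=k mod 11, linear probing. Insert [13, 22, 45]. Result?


Insertions: 13->slot 2; 22->slot 0; 45->slot 1
Table: [22, 45, 13, None, None, None, None, None, None, None, None]


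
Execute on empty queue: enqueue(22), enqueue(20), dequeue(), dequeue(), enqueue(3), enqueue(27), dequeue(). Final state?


enqueue(22) -> [22]
enqueue(20) -> [22, 20]
dequeue() returns 22 -> [20]
dequeue() returns 20 -> []
enqueue(3) -> [3]
enqueue(27) -> [3, 27]
dequeue() returns 3 -> [27]
Final queue (front to back): [27]


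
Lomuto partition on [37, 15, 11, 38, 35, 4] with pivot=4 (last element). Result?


Elements <= 4 go left of pivot.
Result: [4, 15, 11, 38, 35, 37], pivot at index 0


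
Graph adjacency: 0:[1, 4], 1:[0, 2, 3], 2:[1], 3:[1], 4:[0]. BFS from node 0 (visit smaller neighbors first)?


BFS queue: start with [0]
Visit order: [0, 1, 4, 2, 3]


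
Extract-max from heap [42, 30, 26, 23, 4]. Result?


Max = 42
Replace root with last, heapify down
Resulting heap: [30, 23, 26, 4]


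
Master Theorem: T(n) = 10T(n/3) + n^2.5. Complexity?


a=10, b=3, c=2.5. log_3(10)=2.096 < c=2.5. Case 3: O(n^c) = O(n^2.500)
Complexity: O(n^2.500)


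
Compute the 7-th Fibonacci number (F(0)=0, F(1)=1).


F(n)=F(n-1)+F(n-2)
...F(5)=5, F(6)=8, F(7)=13


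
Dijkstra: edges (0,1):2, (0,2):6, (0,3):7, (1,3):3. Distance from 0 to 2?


Dijkstra from 0:
Distances: {0: 0, 1: 2, 2: 6, 3: 5}
Shortest distance to 2 = 6, path = [0, 2]


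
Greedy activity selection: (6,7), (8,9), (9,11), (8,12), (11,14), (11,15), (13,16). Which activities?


Greedy: pick earliest-ending, then skip overlaps.
Selected (4 activities): [(6, 7), (8, 9), (9, 11), (11, 14)]


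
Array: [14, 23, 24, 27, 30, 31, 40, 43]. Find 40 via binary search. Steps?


Search for 40:
[0,7] mid=3 arr[3]=27
[4,7] mid=5 arr[5]=31
[6,7] mid=6 arr[6]=40
Total: 3 comparisons


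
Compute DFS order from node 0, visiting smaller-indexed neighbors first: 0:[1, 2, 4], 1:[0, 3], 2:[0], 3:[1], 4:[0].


DFS stack-based: start with [0]
Visit order: [0, 1, 3, 2, 4]


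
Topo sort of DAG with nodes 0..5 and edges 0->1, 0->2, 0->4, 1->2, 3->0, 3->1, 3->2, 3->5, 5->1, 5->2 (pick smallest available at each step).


Kahn's algorithm, process smallest node first
Order: [3, 0, 4, 5, 1, 2]


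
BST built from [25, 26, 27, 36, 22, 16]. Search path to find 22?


BST root = 25
Search for 22: compare at each node
Path: [25, 22]
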